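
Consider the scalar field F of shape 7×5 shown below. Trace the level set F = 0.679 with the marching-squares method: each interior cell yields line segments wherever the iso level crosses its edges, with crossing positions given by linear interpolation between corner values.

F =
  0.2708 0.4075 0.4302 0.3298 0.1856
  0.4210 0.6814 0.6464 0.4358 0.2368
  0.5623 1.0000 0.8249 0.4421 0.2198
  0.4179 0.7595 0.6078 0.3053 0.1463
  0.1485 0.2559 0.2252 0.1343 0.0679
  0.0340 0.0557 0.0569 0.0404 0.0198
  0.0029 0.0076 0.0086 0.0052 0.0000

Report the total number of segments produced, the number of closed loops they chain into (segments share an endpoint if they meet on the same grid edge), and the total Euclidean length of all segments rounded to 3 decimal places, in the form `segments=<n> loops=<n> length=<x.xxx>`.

segments=10 loops=1 length=6.469

cell (0,0): code 0100 → (0.991,1.000)–(1.000,0.991)
cell (0,1): code 1000 → (1.000,1.069)–(0.991,1.000)
cell (1,0): code 0110 → (1.000,0.991)–(2.000,0.267)
cell (1,1): code 1101 → (1.183,2.000)–(1.000,1.069)
cell (1,2): code 1000 → (2.000,2.381)–(1.183,2.000)
cell (2,0): code 0110 → (2.000,0.267)–(3.000,0.764)
cell (2,1): code 1011 → (3.000,1.531)–(2.672,2.000)
cell (2,2): code 0001 → (2.672,2.000)–(2.000,2.381)
cell (3,0): code 0010 → (3.000,0.764)–(3.160,1.000)
cell (3,1): code 0001 → (3.160,1.000)–(3.000,1.531)
total: 10 segments, chained into 1 closed loop(s), length Σ = 6.468696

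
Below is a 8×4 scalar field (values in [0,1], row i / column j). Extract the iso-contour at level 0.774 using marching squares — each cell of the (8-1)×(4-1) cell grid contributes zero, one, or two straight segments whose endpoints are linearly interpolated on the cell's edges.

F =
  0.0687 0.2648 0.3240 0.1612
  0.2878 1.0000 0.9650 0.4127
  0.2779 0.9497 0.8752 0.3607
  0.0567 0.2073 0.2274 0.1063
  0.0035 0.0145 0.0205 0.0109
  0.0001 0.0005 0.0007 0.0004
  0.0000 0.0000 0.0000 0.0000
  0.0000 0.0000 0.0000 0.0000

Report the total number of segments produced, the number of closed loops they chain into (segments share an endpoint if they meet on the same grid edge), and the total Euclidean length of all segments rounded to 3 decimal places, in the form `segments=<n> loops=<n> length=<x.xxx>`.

segments=8 loops=1 length=5.518

cell (0,0): code 0100 → (0.693,1.000)–(1.000,0.683)
cell (0,1): code 1100 → (0.702,2.000)–(0.693,1.000)
cell (0,2): code 1000 → (1.000,2.346)–(0.702,2.000)
cell (1,0): code 0110 → (1.000,0.683)–(2.000,0.738)
cell (1,2): code 1001 → (2.000,2.197)–(1.000,2.346)
cell (2,0): code 0010 → (2.000,0.738)–(2.237,1.000)
cell (2,1): code 0011 → (2.237,1.000)–(2.156,2.000)
cell (2,2): code 0001 → (2.156,2.000)–(2.000,2.197)
total: 8 segments, chained into 1 closed loop(s), length Σ = 5.518088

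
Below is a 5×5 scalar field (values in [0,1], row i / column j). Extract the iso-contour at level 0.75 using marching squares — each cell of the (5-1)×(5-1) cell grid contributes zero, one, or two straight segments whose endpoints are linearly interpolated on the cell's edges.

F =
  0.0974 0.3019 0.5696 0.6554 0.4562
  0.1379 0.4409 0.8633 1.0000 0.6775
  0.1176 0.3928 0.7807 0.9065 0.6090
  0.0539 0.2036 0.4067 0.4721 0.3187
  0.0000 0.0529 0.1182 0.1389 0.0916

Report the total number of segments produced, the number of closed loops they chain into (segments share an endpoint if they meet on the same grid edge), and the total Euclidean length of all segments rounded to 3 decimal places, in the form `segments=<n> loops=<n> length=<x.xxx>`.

segments=8 loops=1 length=6.426

cell (0,1): code 0100 → (0.614,2.000)–(1.000,1.732)
cell (0,2): code 1100 → (0.275,3.000)–(0.614,2.000)
cell (0,3): code 1000 → (1.000,3.775)–(0.275,3.000)
cell (1,1): code 0110 → (1.000,1.732)–(2.000,1.921)
cell (1,3): code 1001 → (2.000,3.526)–(1.000,3.775)
cell (2,1): code 0010 → (2.000,1.921)–(2.082,2.000)
cell (2,2): code 0011 → (2.082,2.000)–(2.360,3.000)
cell (2,3): code 0001 → (2.360,3.000)–(2.000,3.526)
total: 8 segments, chained into 1 closed loop(s), length Σ = 6.425576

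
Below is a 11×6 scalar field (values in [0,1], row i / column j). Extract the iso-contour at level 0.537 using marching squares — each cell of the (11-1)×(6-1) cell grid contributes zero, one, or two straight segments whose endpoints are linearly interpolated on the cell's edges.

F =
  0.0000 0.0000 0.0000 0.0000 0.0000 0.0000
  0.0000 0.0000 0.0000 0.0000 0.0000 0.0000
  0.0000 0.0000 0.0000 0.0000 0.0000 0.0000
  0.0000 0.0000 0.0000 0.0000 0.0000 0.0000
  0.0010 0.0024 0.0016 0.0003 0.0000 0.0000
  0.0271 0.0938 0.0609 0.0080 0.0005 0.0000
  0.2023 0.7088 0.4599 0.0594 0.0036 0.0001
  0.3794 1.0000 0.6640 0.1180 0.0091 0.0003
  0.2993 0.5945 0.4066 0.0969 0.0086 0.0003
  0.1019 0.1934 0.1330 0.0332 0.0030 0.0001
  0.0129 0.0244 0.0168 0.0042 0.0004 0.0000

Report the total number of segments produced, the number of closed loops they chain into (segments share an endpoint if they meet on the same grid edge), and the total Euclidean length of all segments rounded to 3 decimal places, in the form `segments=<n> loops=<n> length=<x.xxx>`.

segments=10 loops=1 length=6.543

cell (5,0): code 0100 → (5.721,1.000)–(6.000,0.661)
cell (5,1): code 1000 → (6.000,1.690)–(5.721,1.000)
cell (6,0): code 0110 → (6.000,0.661)–(7.000,0.254)
cell (6,1): code 1101 → (6.378,2.000)–(6.000,1.690)
cell (6,2): code 1000 → (7.000,2.233)–(6.378,2.000)
cell (7,0): code 0110 → (7.000,0.254)–(8.000,0.805)
cell (7,1): code 1011 → (8.000,1.306)–(7.493,2.000)
cell (7,2): code 0001 → (7.493,2.000)–(7.000,2.233)
cell (8,0): code 0010 → (8.000,0.805)–(8.143,1.000)
cell (8,1): code 0001 → (8.143,1.000)–(8.000,1.306)
total: 10 segments, chained into 1 closed loop(s), length Σ = 6.542816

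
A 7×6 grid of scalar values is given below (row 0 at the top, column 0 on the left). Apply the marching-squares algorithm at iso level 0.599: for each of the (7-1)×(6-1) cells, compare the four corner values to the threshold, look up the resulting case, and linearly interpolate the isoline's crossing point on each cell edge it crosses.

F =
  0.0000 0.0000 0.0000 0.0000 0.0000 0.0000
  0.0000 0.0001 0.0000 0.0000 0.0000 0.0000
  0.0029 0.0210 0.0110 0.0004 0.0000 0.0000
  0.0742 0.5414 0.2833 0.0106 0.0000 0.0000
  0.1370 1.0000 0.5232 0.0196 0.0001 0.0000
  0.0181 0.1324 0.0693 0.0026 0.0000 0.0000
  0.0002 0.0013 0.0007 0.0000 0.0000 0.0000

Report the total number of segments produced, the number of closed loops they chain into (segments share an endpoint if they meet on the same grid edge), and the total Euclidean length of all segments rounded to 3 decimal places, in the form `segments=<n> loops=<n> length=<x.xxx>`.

segments=4 loops=1 length=3.818

cell (3,0): code 0100 → (3.126,1.000)–(4.000,0.535)
cell (3,1): code 1000 → (4.000,1.841)–(3.126,1.000)
cell (4,0): code 0010 → (4.000,0.535)–(4.462,1.000)
cell (4,1): code 0001 → (4.462,1.000)–(4.000,1.841)
total: 4 segments, chained into 1 closed loop(s), length Σ = 3.818456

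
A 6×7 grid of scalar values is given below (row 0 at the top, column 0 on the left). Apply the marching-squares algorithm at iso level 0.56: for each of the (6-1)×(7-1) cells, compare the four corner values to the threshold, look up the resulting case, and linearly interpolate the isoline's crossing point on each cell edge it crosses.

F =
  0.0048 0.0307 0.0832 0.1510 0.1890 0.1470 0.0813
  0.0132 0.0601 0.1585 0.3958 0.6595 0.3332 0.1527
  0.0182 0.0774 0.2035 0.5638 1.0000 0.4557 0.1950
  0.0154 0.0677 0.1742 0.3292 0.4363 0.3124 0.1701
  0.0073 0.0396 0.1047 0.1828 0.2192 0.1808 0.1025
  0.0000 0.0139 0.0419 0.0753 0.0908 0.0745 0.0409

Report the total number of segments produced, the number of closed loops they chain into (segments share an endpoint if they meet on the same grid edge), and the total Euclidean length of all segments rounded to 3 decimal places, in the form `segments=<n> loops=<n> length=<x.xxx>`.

segments=8 loops=1 length=5.509

cell (0,3): code 0100 → (0.789,4.000)–(1.000,3.623)
cell (0,4): code 1000 → (1.000,4.305)–(0.789,4.000)
cell (1,2): code 0100 → (1.977,3.000)–(2.000,2.989)
cell (1,3): code 1110 → (1.000,3.623)–(1.977,3.000)
cell (1,4): code 1001 → (2.000,4.808)–(1.000,4.305)
cell (2,2): code 0010 → (2.000,2.989)–(2.016,3.000)
cell (2,3): code 0011 → (2.016,3.000)–(2.781,4.000)
cell (2,4): code 0001 → (2.781,4.000)–(2.000,4.808)
total: 8 segments, chained into 1 closed loop(s), length Σ = 5.508764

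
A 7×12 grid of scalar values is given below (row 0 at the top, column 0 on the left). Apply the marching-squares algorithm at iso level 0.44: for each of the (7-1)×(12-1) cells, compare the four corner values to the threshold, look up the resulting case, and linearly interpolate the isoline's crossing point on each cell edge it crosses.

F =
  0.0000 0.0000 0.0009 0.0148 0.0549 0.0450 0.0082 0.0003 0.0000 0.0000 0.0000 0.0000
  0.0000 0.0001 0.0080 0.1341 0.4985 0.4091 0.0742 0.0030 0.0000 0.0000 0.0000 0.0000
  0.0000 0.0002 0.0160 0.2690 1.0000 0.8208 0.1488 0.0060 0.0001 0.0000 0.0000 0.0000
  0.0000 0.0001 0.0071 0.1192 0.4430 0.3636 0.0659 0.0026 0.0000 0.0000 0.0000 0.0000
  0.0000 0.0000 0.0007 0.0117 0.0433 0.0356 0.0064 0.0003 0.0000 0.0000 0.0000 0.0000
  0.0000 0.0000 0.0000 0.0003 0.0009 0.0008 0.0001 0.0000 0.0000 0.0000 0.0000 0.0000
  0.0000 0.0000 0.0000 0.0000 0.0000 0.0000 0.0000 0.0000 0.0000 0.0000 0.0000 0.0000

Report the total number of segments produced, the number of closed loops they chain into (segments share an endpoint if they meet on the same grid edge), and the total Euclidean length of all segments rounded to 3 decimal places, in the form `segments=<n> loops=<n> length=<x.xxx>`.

segments=10 loops=1 length=6.771

cell (0,3): code 0100 → (0.868,4.000)–(1.000,3.839)
cell (0,4): code 1000 → (1.000,4.654)–(0.868,4.000)
cell (1,3): code 0110 → (1.000,3.839)–(2.000,3.234)
cell (1,4): code 1101 → (1.075,5.000)–(1.000,4.654)
cell (1,5): code 1000 → (2.000,5.567)–(1.075,5.000)
cell (2,3): code 0110 → (2.000,3.234)–(3.000,3.991)
cell (2,4): code 1011 → (3.000,4.038)–(2.833,5.000)
cell (2,5): code 0001 → (2.833,5.000)–(2.000,5.567)
cell (3,3): code 0010 → (3.000,3.991)–(3.008,4.000)
cell (3,4): code 0001 → (3.008,4.000)–(3.000,4.038)
total: 10 segments, chained into 1 closed loop(s), length Σ = 6.771294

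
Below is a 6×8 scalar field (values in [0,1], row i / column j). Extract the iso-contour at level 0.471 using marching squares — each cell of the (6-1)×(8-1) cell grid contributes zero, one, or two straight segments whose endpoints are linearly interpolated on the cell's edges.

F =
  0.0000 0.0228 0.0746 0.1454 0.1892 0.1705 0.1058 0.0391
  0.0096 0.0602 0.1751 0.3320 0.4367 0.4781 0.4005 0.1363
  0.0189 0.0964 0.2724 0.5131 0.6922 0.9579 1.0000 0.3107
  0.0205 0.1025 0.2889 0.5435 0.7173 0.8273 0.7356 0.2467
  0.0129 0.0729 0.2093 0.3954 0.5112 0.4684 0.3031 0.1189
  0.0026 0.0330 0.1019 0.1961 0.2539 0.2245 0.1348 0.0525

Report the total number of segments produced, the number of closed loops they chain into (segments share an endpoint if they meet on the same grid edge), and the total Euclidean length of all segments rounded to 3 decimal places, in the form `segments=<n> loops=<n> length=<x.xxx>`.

cell (0,4): code 0100 → (0.977,5.000)–(1.000,4.829)
cell (0,5): code 1000 → (1.000,5.091)–(0.977,5.000)
cell (1,2): code 0100 → (1.768,3.000)–(2.000,2.825)
cell (1,3): code 1100 → (1.134,4.000)–(1.768,3.000)
cell (1,4): code 1110 → (1.000,4.829)–(1.134,4.000)
cell (1,5): code 1101 → (1.118,6.000)–(1.000,5.091)
cell (1,6): code 1000 → (2.000,6.767)–(1.118,6.000)
cell (2,2): code 0110 → (2.000,2.825)–(3.000,2.715)
cell (2,6): code 1001 → (3.000,6.541)–(2.000,6.767)
cell (3,2): code 0010 → (3.000,2.715)–(3.490,3.000)
cell (3,3): code 0111 → (3.490,3.000)–(4.000,3.653)
cell (3,4): code 1011 → (4.000,4.939)–(3.993,5.000)
cell (3,5): code 0011 → (3.993,5.000)–(3.612,6.000)
cell (3,6): code 0001 → (3.612,6.000)–(3.000,6.541)
cell (4,3): code 0010 → (4.000,3.653)–(4.156,4.000)
cell (4,4): code 0001 → (4.156,4.000)–(4.000,4.939)
total: 16 segments, chained into 1 closed loop(s), length Σ = 11.374128

segments=16 loops=1 length=11.374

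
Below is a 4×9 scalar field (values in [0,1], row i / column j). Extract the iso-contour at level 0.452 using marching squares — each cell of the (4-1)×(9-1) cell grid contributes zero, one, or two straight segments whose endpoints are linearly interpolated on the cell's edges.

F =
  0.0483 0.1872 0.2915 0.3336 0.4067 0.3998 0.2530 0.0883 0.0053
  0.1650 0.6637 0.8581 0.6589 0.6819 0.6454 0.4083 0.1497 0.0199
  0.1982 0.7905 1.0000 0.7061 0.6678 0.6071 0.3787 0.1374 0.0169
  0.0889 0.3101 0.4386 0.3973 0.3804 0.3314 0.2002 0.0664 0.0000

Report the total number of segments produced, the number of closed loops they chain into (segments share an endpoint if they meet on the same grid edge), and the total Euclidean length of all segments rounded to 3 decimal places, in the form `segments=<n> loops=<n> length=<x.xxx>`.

segments=14 loops=1 length=13.686

cell (0,0): code 0100 → (0.556,1.000)–(1.000,0.575)
cell (0,1): code 1100 → (0.283,2.000)–(0.556,1.000)
cell (0,2): code 1100 → (0.364,3.000)–(0.283,2.000)
cell (0,3): code 1100 → (0.165,4.000)–(0.364,3.000)
cell (0,4): code 1100 → (0.213,5.000)–(0.165,4.000)
cell (0,5): code 1000 → (1.000,5.816)–(0.213,5.000)
cell (1,0): code 0110 → (1.000,0.575)–(2.000,0.428)
cell (1,5): code 1001 → (2.000,5.679)–(1.000,5.816)
cell (2,0): code 0010 → (2.000,0.428)–(2.705,1.000)
cell (2,1): code 0011 → (2.705,1.000)–(2.976,2.000)
cell (2,2): code 0011 → (2.976,2.000)–(2.823,3.000)
cell (2,3): code 0011 → (2.823,3.000)–(2.751,4.000)
cell (2,4): code 0011 → (2.751,4.000)–(2.563,5.000)
cell (2,5): code 0001 → (2.563,5.000)–(2.000,5.679)
total: 14 segments, chained into 1 closed loop(s), length Σ = 13.685943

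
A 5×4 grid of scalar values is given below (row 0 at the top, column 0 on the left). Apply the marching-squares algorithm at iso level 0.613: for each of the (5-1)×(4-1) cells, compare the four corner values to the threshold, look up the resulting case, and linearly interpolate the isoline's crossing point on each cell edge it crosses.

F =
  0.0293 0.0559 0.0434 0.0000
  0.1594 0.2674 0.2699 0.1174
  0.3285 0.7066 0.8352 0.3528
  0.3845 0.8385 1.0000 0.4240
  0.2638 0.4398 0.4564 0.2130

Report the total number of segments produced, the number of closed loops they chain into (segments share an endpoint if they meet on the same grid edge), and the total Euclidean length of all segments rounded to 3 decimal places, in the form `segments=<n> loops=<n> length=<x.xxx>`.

cell (1,0): code 0100 → (1.787,1.000)–(2.000,0.752)
cell (1,1): code 1100 → (1.607,2.000)–(1.787,1.000)
cell (1,2): code 1000 → (2.000,2.461)–(1.607,2.000)
cell (2,0): code 0110 → (2.000,0.752)–(3.000,0.503)
cell (2,2): code 1001 → (3.000,2.672)–(2.000,2.461)
cell (3,0): code 0010 → (3.000,0.503)–(3.566,1.000)
cell (3,1): code 0011 → (3.566,1.000)–(3.712,2.000)
cell (3,2): code 0001 → (3.712,2.000)–(3.000,2.672)
total: 8 segments, chained into 1 closed loop(s), length Σ = 6.743160

segments=8 loops=1 length=6.743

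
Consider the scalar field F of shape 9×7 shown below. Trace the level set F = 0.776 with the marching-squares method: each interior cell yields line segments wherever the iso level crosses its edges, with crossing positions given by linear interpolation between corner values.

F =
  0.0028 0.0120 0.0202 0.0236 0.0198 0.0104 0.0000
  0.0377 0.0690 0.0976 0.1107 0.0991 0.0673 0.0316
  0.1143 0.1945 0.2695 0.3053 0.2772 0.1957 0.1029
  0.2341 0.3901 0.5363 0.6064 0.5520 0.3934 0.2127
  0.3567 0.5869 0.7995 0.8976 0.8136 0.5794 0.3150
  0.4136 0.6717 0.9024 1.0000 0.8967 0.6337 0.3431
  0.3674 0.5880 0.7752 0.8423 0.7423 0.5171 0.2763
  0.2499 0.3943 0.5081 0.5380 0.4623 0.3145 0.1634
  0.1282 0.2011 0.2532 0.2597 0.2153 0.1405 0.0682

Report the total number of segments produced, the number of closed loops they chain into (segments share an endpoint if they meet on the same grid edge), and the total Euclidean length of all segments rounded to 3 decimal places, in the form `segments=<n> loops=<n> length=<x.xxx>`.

segments=12 loops=1 length=8.748

cell (3,1): code 0100 → (3.911,2.000)–(4.000,1.889)
cell (3,2): code 1100 → (3.582,3.000)–(3.911,2.000)
cell (3,3): code 1100 → (3.856,4.000)–(3.582,3.000)
cell (3,4): code 1000 → (4.000,4.161)–(3.856,4.000)
cell (4,1): code 0110 → (4.000,1.889)–(5.000,1.452)
cell (4,4): code 1001 → (5.000,4.459)–(4.000,4.161)
cell (5,1): code 0010 → (5.000,1.452)–(5.994,2.000)
cell (5,2): code 0111 → (5.994,2.000)–(6.000,2.012)
cell (5,3): code 1011 → (6.000,3.663)–(5.782,4.000)
cell (5,4): code 0001 → (5.782,4.000)–(5.000,4.459)
cell (6,2): code 0010 → (6.000,2.012)–(6.218,3.000)
cell (6,3): code 0001 → (6.218,3.000)–(6.000,3.663)
total: 12 segments, chained into 1 closed loop(s), length Σ = 8.747862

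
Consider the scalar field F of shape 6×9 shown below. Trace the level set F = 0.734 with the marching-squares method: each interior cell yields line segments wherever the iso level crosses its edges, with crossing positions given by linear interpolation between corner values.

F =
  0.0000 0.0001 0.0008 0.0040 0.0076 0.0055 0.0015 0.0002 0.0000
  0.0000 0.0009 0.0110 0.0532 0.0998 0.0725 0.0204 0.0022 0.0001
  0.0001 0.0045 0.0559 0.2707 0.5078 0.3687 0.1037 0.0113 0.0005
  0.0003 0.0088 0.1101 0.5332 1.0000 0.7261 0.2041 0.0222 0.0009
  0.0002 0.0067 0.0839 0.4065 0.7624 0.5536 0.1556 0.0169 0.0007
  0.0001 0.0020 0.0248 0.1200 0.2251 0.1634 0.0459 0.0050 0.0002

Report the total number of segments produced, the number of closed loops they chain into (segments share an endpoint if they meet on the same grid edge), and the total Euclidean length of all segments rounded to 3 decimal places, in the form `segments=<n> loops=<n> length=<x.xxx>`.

cell (2,3): code 0100 → (2.460,4.000)–(3.000,3.430)
cell (2,4): code 1000 → (3.000,4.971)–(2.460,4.000)
cell (3,3): code 0110 → (3.000,3.430)–(4.000,3.920)
cell (3,4): code 1001 → (4.000,4.136)–(3.000,4.971)
cell (4,3): code 0010 → (4.000,3.920)–(4.053,4.000)
cell (4,4): code 0001 → (4.053,4.000)–(4.000,4.136)
total: 6 segments, chained into 1 closed loop(s), length Σ = 4.554877

segments=6 loops=1 length=4.555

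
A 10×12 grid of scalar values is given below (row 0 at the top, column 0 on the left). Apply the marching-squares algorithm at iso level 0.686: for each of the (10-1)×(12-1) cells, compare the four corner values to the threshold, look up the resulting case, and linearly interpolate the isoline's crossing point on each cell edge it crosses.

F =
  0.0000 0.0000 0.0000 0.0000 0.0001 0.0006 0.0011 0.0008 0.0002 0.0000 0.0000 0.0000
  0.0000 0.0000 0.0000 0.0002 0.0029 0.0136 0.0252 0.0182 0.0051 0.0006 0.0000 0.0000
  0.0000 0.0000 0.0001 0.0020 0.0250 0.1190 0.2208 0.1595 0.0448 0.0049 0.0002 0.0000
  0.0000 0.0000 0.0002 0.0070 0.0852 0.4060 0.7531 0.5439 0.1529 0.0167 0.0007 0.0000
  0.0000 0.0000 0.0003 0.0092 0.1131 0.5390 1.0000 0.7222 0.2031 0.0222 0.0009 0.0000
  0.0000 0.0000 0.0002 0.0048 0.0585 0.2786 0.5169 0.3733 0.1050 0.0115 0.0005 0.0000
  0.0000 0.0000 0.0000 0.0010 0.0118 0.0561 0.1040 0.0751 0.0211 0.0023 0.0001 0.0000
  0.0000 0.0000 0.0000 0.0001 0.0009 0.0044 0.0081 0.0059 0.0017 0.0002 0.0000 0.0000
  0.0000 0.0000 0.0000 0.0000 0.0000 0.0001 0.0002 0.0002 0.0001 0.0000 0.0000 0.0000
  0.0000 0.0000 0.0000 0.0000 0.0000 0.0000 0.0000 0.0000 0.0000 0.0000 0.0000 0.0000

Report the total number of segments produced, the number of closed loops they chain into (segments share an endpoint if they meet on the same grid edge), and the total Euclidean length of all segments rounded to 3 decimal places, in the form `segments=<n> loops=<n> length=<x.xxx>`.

cell (2,5): code 0100 → (2.874,6.000)–(3.000,5.807)
cell (2,6): code 1000 → (3.000,6.321)–(2.874,6.000)
cell (3,5): code 0110 → (3.000,5.807)–(4.000,5.319)
cell (3,6): code 1101 → (3.797,7.000)–(3.000,6.321)
cell (3,7): code 1000 → (4.000,7.070)–(3.797,7.000)
cell (4,5): code 0010 → (4.000,5.319)–(4.650,6.000)
cell (4,6): code 0011 → (4.650,6.000)–(4.104,7.000)
cell (4,7): code 0001 → (4.104,7.000)–(4.000,7.070)
total: 8 segments, chained into 1 closed loop(s), length Σ = 5.155832

segments=8 loops=1 length=5.156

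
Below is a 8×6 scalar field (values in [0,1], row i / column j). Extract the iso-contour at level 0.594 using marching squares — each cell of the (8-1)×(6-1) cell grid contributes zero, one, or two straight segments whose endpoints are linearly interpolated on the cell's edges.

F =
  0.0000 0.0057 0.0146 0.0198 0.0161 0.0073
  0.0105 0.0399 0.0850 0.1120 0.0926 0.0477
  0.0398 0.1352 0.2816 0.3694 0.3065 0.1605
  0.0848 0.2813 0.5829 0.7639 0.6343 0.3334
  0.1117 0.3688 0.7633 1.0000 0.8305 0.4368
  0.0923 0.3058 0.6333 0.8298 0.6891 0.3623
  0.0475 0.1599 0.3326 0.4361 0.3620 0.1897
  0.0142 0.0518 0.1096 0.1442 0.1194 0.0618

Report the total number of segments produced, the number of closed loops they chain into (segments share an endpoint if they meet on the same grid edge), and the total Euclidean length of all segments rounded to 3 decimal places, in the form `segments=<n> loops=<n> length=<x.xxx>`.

cell (2,2): code 0100 → (2.569,3.000)–(3.000,2.061)
cell (2,3): code 1100 → (2.877,4.000)–(2.569,3.000)
cell (2,4): code 1000 → (3.000,4.134)–(2.877,4.000)
cell (3,1): code 0100 → (3.062,2.000)–(4.000,1.571)
cell (3,2): code 1110 → (3.000,2.061)–(3.062,2.000)
cell (3,4): code 1001 → (4.000,4.601)–(3.000,4.134)
cell (4,1): code 0110 → (4.000,1.571)–(5.000,1.880)
cell (4,4): code 1001 → (5.000,4.291)–(4.000,4.601)
cell (5,1): code 0010 → (5.000,1.880)–(5.131,2.000)
cell (5,2): code 0011 → (5.131,2.000)–(5.599,3.000)
cell (5,3): code 0011 → (5.599,3.000)–(5.291,4.000)
cell (5,4): code 0001 → (5.291,4.000)–(5.000,4.291)
total: 12 segments, chained into 1 closed loop(s), length Σ = 9.316177

segments=12 loops=1 length=9.316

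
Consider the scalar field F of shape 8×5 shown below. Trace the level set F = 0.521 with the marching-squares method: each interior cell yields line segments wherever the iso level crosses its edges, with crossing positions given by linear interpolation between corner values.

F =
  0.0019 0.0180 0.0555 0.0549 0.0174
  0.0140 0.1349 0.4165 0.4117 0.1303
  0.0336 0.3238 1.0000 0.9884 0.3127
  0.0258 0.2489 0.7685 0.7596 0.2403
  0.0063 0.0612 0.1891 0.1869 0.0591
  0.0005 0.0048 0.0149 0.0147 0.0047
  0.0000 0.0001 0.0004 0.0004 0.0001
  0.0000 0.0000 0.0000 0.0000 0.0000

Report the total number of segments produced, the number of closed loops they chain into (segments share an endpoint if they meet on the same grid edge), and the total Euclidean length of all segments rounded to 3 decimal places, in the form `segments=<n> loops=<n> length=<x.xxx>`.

cell (1,1): code 0100 → (1.179,2.000)–(2.000,1.292)
cell (1,2): code 1100 → (1.190,3.000)–(1.179,2.000)
cell (1,3): code 1000 → (2.000,3.692)–(1.190,3.000)
cell (2,1): code 0110 → (2.000,1.292)–(3.000,1.524)
cell (2,3): code 1001 → (3.000,3.459)–(2.000,3.692)
cell (3,1): code 0010 → (3.000,1.524)–(3.427,2.000)
cell (3,2): code 0011 → (3.427,2.000)–(3.417,3.000)
cell (3,3): code 0001 → (3.417,3.000)–(3.000,3.459)
total: 8 segments, chained into 1 closed loop(s), length Σ = 7.463154

segments=8 loops=1 length=7.463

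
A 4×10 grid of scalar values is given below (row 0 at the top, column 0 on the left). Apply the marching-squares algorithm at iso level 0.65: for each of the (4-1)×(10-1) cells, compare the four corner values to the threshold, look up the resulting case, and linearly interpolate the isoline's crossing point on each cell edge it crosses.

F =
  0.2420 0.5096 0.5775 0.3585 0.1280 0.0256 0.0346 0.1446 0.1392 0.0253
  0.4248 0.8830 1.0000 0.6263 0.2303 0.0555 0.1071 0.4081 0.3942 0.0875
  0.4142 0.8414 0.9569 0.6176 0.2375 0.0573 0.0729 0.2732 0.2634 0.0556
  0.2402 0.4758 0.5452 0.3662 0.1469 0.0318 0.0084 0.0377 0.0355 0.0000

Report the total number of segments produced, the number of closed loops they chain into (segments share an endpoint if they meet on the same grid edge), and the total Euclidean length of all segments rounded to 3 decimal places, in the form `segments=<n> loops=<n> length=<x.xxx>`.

segments=8 loops=1 length=7.964

cell (0,0): code 0100 → (0.376,1.000)–(1.000,0.491)
cell (0,1): code 1100 → (0.172,2.000)–(0.376,1.000)
cell (0,2): code 1000 → (1.000,2.937)–(0.172,2.000)
cell (1,0): code 0110 → (1.000,0.491)–(2.000,0.552)
cell (1,2): code 1001 → (2.000,2.905)–(1.000,2.937)
cell (2,0): code 0010 → (2.000,0.552)–(2.524,1.000)
cell (2,1): code 0011 → (2.524,1.000)–(2.745,2.000)
cell (2,2): code 0001 → (2.745,2.000)–(2.000,2.905)
total: 8 segments, chained into 1 closed loop(s), length Σ = 7.963845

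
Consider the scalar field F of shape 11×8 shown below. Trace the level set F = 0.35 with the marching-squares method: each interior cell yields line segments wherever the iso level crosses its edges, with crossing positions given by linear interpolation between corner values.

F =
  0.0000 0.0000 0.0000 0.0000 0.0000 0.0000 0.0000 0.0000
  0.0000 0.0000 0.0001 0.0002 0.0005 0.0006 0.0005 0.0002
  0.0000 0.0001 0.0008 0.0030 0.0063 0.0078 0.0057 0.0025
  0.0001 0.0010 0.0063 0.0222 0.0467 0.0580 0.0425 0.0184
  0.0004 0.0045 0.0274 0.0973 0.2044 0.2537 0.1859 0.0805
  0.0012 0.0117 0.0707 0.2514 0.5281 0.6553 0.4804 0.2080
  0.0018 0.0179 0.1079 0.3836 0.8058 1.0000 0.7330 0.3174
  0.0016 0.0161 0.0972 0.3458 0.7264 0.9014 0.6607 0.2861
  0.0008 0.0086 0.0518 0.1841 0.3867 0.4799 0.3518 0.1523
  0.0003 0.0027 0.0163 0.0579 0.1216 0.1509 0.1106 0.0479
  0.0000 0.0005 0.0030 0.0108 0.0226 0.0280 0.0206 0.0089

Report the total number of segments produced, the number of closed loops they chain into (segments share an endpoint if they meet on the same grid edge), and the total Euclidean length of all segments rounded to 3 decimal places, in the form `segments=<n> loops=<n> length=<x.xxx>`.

cell (4,3): code 0100 → (4.450,4.000)–(5.000,3.356)
cell (4,4): code 1100 → (4.240,5.000)–(4.450,4.000)
cell (4,5): code 1100 → (4.557,6.000)–(4.240,5.000)
cell (4,6): code 1000 → (5.000,6.479)–(4.557,6.000)
cell (5,2): code 0100 → (5.746,3.000)–(6.000,2.878)
cell (5,3): code 1110 → (5.000,3.356)–(5.746,3.000)
cell (5,6): code 1001 → (6.000,6.922)–(5.000,6.479)
cell (6,2): code 0010 → (6.000,2.878)–(6.889,3.000)
cell (6,3): code 0111 → (6.889,3.000)–(7.000,3.011)
cell (6,6): code 1001 → (7.000,6.829)–(6.000,6.922)
cell (7,3): code 0110 → (7.000,3.011)–(8.000,3.819)
cell (7,6): code 1001 → (8.000,6.009)–(7.000,6.829)
cell (8,3): code 0010 → (8.000,3.819)–(8.138,4.000)
cell (8,4): code 0011 → (8.138,4.000)–(8.395,5.000)
cell (8,5): code 0011 → (8.395,5.000)–(8.007,6.000)
cell (8,6): code 0001 → (8.007,6.000)–(8.000,6.009)
total: 16 segments, chained into 1 closed loop(s), length Σ = 12.708511

segments=16 loops=1 length=12.709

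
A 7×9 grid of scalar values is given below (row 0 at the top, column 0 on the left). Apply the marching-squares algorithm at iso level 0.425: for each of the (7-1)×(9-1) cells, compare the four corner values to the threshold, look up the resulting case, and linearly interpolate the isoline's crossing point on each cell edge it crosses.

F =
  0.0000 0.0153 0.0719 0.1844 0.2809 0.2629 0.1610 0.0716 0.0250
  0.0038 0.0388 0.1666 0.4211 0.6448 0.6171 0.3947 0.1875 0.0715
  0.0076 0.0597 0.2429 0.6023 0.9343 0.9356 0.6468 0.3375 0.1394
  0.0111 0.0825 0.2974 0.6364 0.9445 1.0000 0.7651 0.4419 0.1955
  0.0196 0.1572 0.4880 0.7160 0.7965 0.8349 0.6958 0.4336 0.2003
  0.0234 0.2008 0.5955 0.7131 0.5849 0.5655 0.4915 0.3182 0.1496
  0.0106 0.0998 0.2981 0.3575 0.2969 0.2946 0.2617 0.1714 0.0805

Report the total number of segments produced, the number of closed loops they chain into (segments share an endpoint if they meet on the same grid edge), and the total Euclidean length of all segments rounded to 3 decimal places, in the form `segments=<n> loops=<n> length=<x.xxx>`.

segments=22 loops=1 length=17.343

cell (0,3): code 0100 → (0.396,4.000)–(1.000,3.017)
cell (0,4): code 1100 → (0.458,5.000)–(0.396,4.000)
cell (0,5): code 1000 → (1.000,5.864)–(0.458,5.000)
cell (1,2): code 0100 → (1.022,3.000)–(2.000,2.507)
cell (1,3): code 1110 → (1.000,3.017)–(1.022,3.000)
cell (1,5): code 1101 → (1.120,6.000)–(1.000,5.864)
cell (1,6): code 1000 → (2.000,6.717)–(1.120,6.000)
cell (2,2): code 0110 → (2.000,2.507)–(3.000,2.376)
cell (2,6): code 1101 → (2.838,7.000)–(2.000,6.717)
cell (2,7): code 1000 → (3.000,7.069)–(2.838,7.000)
cell (3,1): code 0100 → (3.669,2.000)–(4.000,1.810)
cell (3,2): code 1110 → (3.000,2.376)–(3.669,2.000)
cell (3,7): code 1001 → (4.000,7.037)–(3.000,7.069)
cell (4,1): code 0110 → (4.000,1.810)–(5.000,1.568)
cell (4,6): code 1011 → (5.000,6.384)–(4.075,7.000)
cell (4,7): code 0001 → (4.075,7.000)–(4.000,7.037)
cell (5,1): code 0010 → (5.000,1.568)–(5.573,2.000)
cell (5,2): code 0011 → (5.573,2.000)–(5.810,3.000)
cell (5,3): code 0011 → (5.810,3.000)–(5.555,4.000)
cell (5,4): code 0011 → (5.555,4.000)–(5.519,5.000)
cell (5,5): code 0011 → (5.519,5.000)–(5.289,6.000)
cell (5,6): code 0001 → (5.289,6.000)–(5.000,6.384)
total: 22 segments, chained into 1 closed loop(s), length Σ = 17.342743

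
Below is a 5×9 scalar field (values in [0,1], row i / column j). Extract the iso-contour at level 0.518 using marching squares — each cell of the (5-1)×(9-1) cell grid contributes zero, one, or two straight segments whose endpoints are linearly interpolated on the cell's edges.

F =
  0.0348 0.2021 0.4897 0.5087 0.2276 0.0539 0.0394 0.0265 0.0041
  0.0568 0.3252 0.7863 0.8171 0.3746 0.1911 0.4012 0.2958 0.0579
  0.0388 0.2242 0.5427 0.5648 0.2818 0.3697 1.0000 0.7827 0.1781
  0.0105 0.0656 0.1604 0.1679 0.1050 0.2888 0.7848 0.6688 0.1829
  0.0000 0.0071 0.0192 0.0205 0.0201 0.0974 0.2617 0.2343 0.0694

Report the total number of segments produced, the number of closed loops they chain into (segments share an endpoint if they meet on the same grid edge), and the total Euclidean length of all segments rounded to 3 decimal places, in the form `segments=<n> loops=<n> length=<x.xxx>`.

cell (0,1): code 0100 → (0.095,2.000)–(1.000,1.418)
cell (0,2): code 1100 → (0.030,3.000)–(0.095,2.000)
cell (0,3): code 1000 → (1.000,3.676)–(0.030,3.000)
cell (1,1): code 0110 → (1.000,1.418)–(2.000,1.922)
cell (1,3): code 1001 → (2.000,3.165)–(1.000,3.676)
cell (1,5): code 0100 → (1.195,6.000)–(2.000,5.235)
cell (1,6): code 1100 → (1.456,7.000)–(1.195,6.000)
cell (1,7): code 1000 → (2.000,7.438)–(1.456,7.000)
cell (2,1): code 0010 → (2.000,1.922)–(2.065,2.000)
cell (2,2): code 0011 → (2.065,2.000)–(2.118,3.000)
cell (2,3): code 0001 → (2.118,3.000)–(2.000,3.165)
cell (2,5): code 0110 → (2.000,5.235)–(3.000,5.462)
cell (2,7): code 1001 → (3.000,7.310)–(2.000,7.438)
cell (3,5): code 0010 → (3.000,5.462)–(3.510,6.000)
cell (3,6): code 0011 → (3.510,6.000)–(3.347,7.000)
cell (3,7): code 0001 → (3.347,7.000)–(3.000,7.310)
total: 16 segments, chained into 2 closed loop(s), length Σ = 13.903486

segments=16 loops=2 length=13.903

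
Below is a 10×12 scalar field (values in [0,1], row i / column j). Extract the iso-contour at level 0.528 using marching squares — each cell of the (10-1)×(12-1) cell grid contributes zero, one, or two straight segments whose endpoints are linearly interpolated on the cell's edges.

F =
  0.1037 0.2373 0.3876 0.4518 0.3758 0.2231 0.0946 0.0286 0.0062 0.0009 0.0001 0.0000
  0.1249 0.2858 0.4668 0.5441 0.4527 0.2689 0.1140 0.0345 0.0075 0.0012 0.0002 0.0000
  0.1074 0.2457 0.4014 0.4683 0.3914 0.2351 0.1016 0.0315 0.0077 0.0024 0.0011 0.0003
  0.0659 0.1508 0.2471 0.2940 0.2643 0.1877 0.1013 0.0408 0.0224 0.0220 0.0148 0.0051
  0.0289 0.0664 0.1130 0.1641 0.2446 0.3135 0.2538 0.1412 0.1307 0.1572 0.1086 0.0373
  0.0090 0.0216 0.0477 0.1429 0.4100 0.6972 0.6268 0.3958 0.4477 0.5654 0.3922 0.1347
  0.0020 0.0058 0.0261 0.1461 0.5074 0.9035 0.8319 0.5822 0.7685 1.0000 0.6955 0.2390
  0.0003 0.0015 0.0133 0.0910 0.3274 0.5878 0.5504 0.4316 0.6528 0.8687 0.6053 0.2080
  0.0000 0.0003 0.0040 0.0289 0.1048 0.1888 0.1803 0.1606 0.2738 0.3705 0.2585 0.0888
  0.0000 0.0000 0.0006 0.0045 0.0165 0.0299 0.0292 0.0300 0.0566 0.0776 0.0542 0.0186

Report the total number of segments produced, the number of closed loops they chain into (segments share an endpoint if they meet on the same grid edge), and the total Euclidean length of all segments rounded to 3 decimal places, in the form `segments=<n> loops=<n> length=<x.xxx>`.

cell (0,2): code 0100 → (0.826,3.000)–(1.000,2.792)
cell (0,3): code 1000 → (1.000,3.176)–(0.826,3.000)
cell (1,2): code 0010 → (1.000,2.792)–(1.212,3.000)
cell (1,3): code 0001 → (1.212,3.000)–(1.000,3.176)
cell (4,4): code 0100 → (4.559,5.000)–(5.000,4.411)
cell (4,5): code 1100 → (4.735,6.000)–(4.559,5.000)
cell (4,6): code 1000 → (5.000,6.428)–(4.735,6.000)
cell (4,8): code 0100 → (4.908,9.000)–(5.000,8.682)
cell (4,9): code 1000 → (5.000,9.216)–(4.908,9.000)
cell (5,4): code 0110 → (5.000,4.411)–(6.000,4.052)
cell (5,6): code 1101 → (5.709,7.000)–(5.000,6.428)
cell (5,7): code 1100 → (5.250,8.000)–(5.709,7.000)
cell (5,8): code 1110 → (5.000,8.682)–(5.250,8.000)
cell (5,9): code 1101 → (5.448,10.000)–(5.000,9.216)
cell (5,10): code 1000 → (6.000,10.367)–(5.448,10.000)
cell (6,4): code 0110 → (6.000,4.052)–(7.000,4.770)
cell (6,6): code 1011 → (7.000,6.189)–(6.360,7.000)
cell (6,7): code 0111 → (6.360,7.000)–(7.000,7.436)
cell (6,10): code 1001 → (7.000,10.195)–(6.000,10.367)
cell (7,4): code 0010 → (7.000,4.770)–(7.150,5.000)
cell (7,5): code 0011 → (7.150,5.000)–(7.061,6.000)
cell (7,6): code 0001 → (7.061,6.000)–(7.000,6.189)
cell (7,7): code 0010 → (7.000,7.436)–(7.329,8.000)
cell (7,8): code 0011 → (7.329,8.000)–(7.684,9.000)
cell (7,9): code 0011 → (7.684,9.000)–(7.223,10.000)
cell (7,10): code 0001 → (7.223,10.000)–(7.000,10.195)
total: 26 segments, chained into 2 closed loop(s), length Σ = 17.920741

segments=26 loops=2 length=17.921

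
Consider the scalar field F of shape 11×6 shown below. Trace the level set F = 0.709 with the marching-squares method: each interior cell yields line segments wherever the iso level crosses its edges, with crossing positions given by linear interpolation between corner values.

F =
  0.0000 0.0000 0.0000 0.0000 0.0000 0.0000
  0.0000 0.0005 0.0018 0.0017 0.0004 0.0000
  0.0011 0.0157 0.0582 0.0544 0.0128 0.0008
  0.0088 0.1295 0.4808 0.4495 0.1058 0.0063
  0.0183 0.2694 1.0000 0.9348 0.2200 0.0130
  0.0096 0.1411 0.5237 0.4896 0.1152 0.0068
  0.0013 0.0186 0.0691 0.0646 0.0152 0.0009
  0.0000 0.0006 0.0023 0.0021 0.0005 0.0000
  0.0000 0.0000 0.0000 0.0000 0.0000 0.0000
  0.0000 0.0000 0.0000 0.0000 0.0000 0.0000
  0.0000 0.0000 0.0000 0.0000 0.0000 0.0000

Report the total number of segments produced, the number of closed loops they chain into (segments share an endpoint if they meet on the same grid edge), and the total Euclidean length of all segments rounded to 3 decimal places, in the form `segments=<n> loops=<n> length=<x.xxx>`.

segments=6 loops=1 length=4.587

cell (3,1): code 0100 → (3.440,2.000)–(4.000,1.602)
cell (3,2): code 1100 → (3.535,3.000)–(3.440,2.000)
cell (3,3): code 1000 → (4.000,3.316)–(3.535,3.000)
cell (4,1): code 0010 → (4.000,1.602)–(4.611,2.000)
cell (4,2): code 0011 → (4.611,2.000)–(4.507,3.000)
cell (4,3): code 0001 → (4.507,3.000)–(4.000,3.316)
total: 6 segments, chained into 1 closed loop(s), length Σ = 4.586707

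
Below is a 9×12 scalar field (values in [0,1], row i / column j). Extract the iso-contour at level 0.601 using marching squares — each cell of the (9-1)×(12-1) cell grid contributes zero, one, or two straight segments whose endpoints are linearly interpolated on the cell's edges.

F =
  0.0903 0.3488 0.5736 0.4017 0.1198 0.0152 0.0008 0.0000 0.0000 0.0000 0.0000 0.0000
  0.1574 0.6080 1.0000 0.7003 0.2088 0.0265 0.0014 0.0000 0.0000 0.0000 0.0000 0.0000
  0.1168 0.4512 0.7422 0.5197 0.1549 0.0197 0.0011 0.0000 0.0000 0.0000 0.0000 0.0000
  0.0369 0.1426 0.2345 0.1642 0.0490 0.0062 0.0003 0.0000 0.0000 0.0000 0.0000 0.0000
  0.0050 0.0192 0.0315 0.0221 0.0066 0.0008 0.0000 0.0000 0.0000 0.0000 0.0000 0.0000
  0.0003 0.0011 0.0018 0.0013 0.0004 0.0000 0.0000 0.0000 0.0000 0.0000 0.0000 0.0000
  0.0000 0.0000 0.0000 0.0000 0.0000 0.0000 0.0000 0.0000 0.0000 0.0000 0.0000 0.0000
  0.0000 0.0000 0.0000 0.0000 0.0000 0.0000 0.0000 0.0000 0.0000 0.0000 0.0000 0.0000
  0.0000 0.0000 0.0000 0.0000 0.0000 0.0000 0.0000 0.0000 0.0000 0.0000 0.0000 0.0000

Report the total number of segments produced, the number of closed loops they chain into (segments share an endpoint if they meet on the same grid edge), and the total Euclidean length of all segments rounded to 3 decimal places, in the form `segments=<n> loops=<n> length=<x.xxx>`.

cell (0,0): code 0100 → (0.973,1.000)–(1.000,0.984)
cell (0,1): code 1100 → (0.064,2.000)–(0.973,1.000)
cell (0,2): code 1100 → (0.667,3.000)–(0.064,2.000)
cell (0,3): code 1000 → (1.000,3.202)–(0.667,3.000)
cell (1,0): code 0010 → (1.000,0.984)–(1.045,1.000)
cell (1,1): code 0111 → (1.045,1.000)–(2.000,1.515)
cell (1,2): code 1011 → (2.000,2.635)–(1.550,3.000)
cell (1,3): code 0001 → (1.550,3.000)–(1.000,3.202)
cell (2,1): code 0010 → (2.000,1.515)–(2.278,2.000)
cell (2,2): code 0001 → (2.278,2.000)–(2.000,2.635)
total: 10 segments, chained into 1 closed loop(s), length Σ = 6.489536

segments=10 loops=1 length=6.490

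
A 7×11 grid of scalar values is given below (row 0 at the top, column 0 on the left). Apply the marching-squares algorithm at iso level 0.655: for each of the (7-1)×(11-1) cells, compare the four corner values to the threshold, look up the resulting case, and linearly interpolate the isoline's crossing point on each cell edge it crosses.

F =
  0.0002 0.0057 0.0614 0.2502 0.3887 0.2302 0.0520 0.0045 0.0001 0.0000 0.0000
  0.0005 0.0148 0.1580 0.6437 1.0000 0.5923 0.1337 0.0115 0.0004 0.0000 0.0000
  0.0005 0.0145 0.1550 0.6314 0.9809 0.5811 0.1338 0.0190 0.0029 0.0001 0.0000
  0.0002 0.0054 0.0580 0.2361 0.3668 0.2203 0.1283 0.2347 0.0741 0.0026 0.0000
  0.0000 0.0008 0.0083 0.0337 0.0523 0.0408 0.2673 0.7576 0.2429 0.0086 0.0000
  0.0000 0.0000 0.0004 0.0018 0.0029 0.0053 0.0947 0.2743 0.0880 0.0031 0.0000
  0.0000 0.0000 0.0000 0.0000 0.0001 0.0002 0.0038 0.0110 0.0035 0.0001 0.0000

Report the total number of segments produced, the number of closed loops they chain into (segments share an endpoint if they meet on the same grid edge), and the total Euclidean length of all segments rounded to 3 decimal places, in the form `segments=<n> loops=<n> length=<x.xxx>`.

segments=10 loops=2 length=7.340

cell (0,3): code 0100 → (0.436,4.000)–(1.000,3.032)
cell (0,4): code 1000 → (1.000,4.846)–(0.436,4.000)
cell (1,3): code 0110 → (1.000,3.032)–(2.000,3.068)
cell (1,4): code 1001 → (2.000,4.815)–(1.000,4.846)
cell (2,3): code 0010 → (2.000,3.068)–(2.531,4.000)
cell (2,4): code 0001 → (2.531,4.000)–(2.000,4.815)
cell (3,6): code 0100 → (3.804,7.000)–(4.000,6.791)
cell (3,7): code 1000 → (4.000,7.199)–(3.804,7.000)
cell (4,6): code 0010 → (4.000,6.791)–(4.212,7.000)
cell (4,7): code 0001 → (4.212,7.000)–(4.000,7.199)
total: 10 segments, chained into 2 closed loop(s), length Σ = 7.340493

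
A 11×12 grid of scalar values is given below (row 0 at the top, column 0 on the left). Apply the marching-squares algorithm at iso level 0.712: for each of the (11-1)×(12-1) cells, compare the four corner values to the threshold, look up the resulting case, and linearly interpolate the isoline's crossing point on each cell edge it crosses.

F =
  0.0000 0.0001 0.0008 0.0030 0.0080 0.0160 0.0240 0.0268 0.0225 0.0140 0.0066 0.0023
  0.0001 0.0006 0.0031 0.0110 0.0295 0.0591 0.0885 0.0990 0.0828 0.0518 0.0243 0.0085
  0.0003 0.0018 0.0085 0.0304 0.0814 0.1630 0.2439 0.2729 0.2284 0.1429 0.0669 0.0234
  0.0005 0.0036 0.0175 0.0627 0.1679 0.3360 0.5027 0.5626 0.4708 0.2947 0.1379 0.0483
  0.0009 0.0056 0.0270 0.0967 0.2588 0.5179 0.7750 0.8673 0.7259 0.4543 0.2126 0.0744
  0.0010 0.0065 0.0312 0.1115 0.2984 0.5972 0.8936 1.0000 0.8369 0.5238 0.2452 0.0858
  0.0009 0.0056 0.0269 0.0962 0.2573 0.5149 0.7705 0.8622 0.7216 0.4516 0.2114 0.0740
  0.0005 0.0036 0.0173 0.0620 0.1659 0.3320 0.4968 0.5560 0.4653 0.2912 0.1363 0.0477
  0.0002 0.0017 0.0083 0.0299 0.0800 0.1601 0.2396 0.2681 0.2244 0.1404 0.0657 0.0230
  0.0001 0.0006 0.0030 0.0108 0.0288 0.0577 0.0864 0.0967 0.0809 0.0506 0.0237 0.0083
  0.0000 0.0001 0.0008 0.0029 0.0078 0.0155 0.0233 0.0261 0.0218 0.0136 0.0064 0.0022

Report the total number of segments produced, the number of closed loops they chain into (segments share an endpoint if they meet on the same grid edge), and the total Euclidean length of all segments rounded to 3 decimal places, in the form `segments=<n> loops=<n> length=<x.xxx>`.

cell (3,5): code 0100 → (3.769,6.000)–(4.000,5.755)
cell (3,6): code 1100 → (3.490,7.000)–(3.769,6.000)
cell (3,7): code 1100 → (3.946,8.000)–(3.490,7.000)
cell (3,8): code 1000 → (4.000,8.051)–(3.946,8.000)
cell (4,5): code 0110 → (4.000,5.755)–(5.000,5.387)
cell (4,8): code 1001 → (5.000,8.399)–(4.000,8.051)
cell (5,5): code 0110 → (5.000,5.387)–(6.000,5.771)
cell (5,8): code 1001 → (6.000,8.036)–(5.000,8.399)
cell (6,5): code 0010 → (6.000,5.771)–(6.214,6.000)
cell (6,6): code 0011 → (6.214,6.000)–(6.491,7.000)
cell (6,7): code 0011 → (6.491,7.000)–(6.037,8.000)
cell (6,8): code 0001 → (6.037,8.000)–(6.000,8.036)
total: 12 segments, chained into 1 closed loop(s), length Σ = 9.308018

segments=12 loops=1 length=9.308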